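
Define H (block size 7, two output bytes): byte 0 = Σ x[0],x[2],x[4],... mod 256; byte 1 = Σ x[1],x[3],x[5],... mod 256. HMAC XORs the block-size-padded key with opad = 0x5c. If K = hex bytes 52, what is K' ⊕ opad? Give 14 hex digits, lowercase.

0e5c5c5c5c5c5c

Key hex bytes 52 is 1 byte ≤ B = 7; zero-pad to 7 bytes: K' = 52 00 00 00 00 00 00.
XOR each byte with 0x5c: 52⊕5c=0e, 00⊕5c=5c, 00⊕5c=5c, 00⊕5c=5c, 00⊕5c=5c, 00⊕5c=5c, 00⊕5c=5c.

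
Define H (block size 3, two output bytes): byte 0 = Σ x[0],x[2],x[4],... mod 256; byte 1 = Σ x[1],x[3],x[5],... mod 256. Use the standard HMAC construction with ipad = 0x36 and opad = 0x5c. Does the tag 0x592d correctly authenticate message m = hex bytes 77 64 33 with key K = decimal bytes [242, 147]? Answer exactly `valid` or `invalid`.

Key decimal bytes [242, 147] = f2 93 is 2 bytes ≤ B = 3; zero-pad to 3 bytes: K' = f2 93 00.
K' ⊕ ipad = c4 a5 36; K' ⊕ opad = ae cf 5c.
Inner hash: even-index sum = 350 mod 256 = 94; odd-index sum = 335 mod 256 = 79 → 5e 4f.
Outer hash (recomputed tag): even-index sum = 345 mod 256 = 89; odd-index sum = 301 mod 256 = 45 → 59 2d.
Recomputed tag = 592d; claimed = 592d → match.

valid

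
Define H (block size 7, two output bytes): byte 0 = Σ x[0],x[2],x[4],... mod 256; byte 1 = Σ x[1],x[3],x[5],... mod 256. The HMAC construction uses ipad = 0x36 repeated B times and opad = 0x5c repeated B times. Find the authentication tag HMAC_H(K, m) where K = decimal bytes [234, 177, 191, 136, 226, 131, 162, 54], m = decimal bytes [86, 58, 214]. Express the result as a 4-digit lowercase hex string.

e15d

Key decimal bytes [234, 177, 191, 136, 226, 131, 162, 54] = ea b1 bf 88 e2 83 a2 36 is 8 bytes > B = 7, so hash it first: H(key) = 2d f2, then zero-pad to 7 bytes: K' = 2d f2 00 00 00 00 00.
K' ⊕ ipad = 1b c4 36 36 36 36 36.  K' ⊕ opad = 71 ae 5c 5c 5c 5c 5c.
Inner input = (K'⊕ipad) ∥ m = 1b c4 36 36 36 36 36 ∥ 56 3a d6.
Inner hash: even-index sum = 247 mod 256 = 247; odd-index sum = 604 mod 256 = 92 → f7 5c.
Outer input = (K'⊕opad) ∥ inner = 71 ae 5c 5c 5c 5c 5c ∥ f7 5c.
Outer hash (tag): even-index sum = 481 mod 256 = 225; odd-index sum = 605 mod 256 = 93 → e1 5d.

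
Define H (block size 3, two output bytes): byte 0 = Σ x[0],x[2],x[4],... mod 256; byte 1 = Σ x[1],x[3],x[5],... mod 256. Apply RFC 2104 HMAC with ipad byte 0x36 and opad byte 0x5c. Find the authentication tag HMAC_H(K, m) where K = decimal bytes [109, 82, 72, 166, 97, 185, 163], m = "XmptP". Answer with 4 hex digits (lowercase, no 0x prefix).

Key decimal bytes [109, 82, 72, 166, 97, 185, 163] = 6d 52 48 a6 61 b9 a3 is 7 bytes > B = 3, so hash it first: H(key) = b9 b1, then zero-pad to 3 bytes: K' = b9 b1 00.
K' ⊕ ipad = 8f 87 36.  K' ⊕ opad = e5 ed 5c.
Inner input = (K'⊕ipad) ∥ m = 8f 87 36 ∥ 58 6d 70 74 50.
Inner hash: even-index sum = 422 mod 256 = 166; odd-index sum = 415 mod 256 = 159 → a6 9f.
Outer input = (K'⊕opad) ∥ inner = e5 ed 5c ∥ a6 9f.
Outer hash (tag): even-index sum = 480 mod 256 = 224; odd-index sum = 403 mod 256 = 147 → e0 93.

e093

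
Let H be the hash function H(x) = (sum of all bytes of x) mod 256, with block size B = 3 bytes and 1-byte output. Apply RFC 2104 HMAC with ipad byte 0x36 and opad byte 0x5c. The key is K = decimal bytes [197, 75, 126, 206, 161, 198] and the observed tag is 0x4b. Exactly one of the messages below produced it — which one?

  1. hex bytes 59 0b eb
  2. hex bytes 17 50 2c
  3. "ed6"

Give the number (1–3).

2

Key decimal bytes [197, 75, 126, 206, 161, 198] = c5 4b 7e ce a1 c6 is 6 bytes > B = 3, so hash it first: H(key) = c3, then zero-pad to 3 bytes: K' = c3 00 00.
K' ⊕ ipad = f5 36 36; K' ⊕ opad = 9f 5c 5c.
m1: inner = H(f5 36 36 59 0b eb) = b0; tag = H(9f 5c 5c b0) = 07
m2: inner = H(f5 36 36 17 50 2c) = f4; tag = H(9f 5c 5c f4) = 4b ← matches
m3: inner = H(f5 36 36 65 64 36) = 60; tag = H(9f 5c 5c 60) = b7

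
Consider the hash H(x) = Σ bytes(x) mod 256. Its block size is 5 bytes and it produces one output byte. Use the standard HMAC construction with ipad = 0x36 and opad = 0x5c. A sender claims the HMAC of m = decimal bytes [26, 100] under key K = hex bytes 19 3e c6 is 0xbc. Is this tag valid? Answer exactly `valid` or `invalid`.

Key hex bytes 19 3e c6 is 3 bytes ≤ B = 5; zero-pad to 5 bytes: K' = 19 3e c6 00 00.
K' ⊕ ipad = 2f 08 f0 36 36; K' ⊕ opad = 45 62 9a 5c 5c.
Inner hash: sum = 47+8+240+54+54+26+100 = 529; mod 256 = 17 → 11.
Outer hash (recomputed tag): sum = 69+98+154+92+92+17 = 522; mod 256 = 10 → 0a.
Recomputed tag = 0a; claimed = bc → mismatch.

invalid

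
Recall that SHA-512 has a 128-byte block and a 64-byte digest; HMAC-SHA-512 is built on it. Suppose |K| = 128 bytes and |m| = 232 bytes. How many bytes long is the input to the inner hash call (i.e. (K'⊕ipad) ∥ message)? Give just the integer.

Key is 128 ≤ 128 bytes, zero-padded: |K'| = 128.
Inner input = (K'⊕ipad) ∥ m → 128 + 232 = 360 bytes.

360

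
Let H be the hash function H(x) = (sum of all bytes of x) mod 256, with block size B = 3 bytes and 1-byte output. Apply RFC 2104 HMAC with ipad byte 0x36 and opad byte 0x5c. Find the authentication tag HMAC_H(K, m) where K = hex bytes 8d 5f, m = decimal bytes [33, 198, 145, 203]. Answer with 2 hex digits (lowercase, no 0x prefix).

cd

Key hex bytes 8d 5f is 2 bytes ≤ B = 3; zero-pad to 3 bytes: K' = 8d 5f 00.
K' ⊕ ipad = bb 69 36.  K' ⊕ opad = d1 03 5c.
Inner input = (K'⊕ipad) ∥ m = bb 69 36 ∥ 21 c6 91 cb.
Inner hash: sum = 187+105+54+33+198+145+203 = 925; mod 256 = 157 → 9d.
Outer input = (K'⊕opad) ∥ inner = d1 03 5c ∥ 9d.
Outer hash (tag): sum = 209+3+92+157 = 461; mod 256 = 205 → cd.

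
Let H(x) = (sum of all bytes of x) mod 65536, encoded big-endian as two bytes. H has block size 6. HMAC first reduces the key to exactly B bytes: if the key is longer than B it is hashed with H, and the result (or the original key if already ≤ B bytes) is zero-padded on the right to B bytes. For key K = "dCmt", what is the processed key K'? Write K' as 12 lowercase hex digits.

Key "dCmt" = 64 43 6d 74 is 4 bytes ≤ B = 6; zero-pad to 6 bytes: K' = 64 43 6d 74 00 00.

64436d740000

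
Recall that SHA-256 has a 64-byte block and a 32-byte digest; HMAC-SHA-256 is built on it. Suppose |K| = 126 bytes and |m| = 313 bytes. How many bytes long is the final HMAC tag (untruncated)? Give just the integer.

The tag is one SHA-256 digest: 32 bytes.

32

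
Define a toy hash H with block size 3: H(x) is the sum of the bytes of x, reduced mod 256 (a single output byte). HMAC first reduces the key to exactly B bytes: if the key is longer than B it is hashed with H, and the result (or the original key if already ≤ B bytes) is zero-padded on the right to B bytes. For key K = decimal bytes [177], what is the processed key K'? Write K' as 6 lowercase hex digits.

b10000

Key decimal bytes [177] = b1 is 1 byte ≤ B = 3; zero-pad to 3 bytes: K' = b1 00 00.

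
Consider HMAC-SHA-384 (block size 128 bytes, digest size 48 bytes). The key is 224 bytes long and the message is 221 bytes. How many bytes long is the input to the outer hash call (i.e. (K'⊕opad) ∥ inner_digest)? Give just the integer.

176

Key is 224 > 128 bytes, so it is hashed to 48 bytes then zero-padded to 128: |K'| = 128.
Outer input = (K'⊕opad) ∥ H(inner) → 128 + 48 = 176 bytes.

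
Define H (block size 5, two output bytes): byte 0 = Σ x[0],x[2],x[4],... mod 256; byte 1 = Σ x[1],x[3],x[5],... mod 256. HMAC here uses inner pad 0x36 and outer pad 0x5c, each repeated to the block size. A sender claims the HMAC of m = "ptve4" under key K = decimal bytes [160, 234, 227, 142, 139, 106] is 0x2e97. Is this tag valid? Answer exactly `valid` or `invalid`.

valid

Key decimal bytes [160, 234, 227, 142, 139, 106] = a0 ea e3 8e 8b 6a is 6 bytes > B = 5, so hash it first: H(key) = 0e e2, then zero-pad to 5 bytes: K' = 0e e2 00 00 00.
K' ⊕ ipad = 38 d4 36 36 36; K' ⊕ opad = 52 be 5c 5c 5c.
Inner hash: even-index sum = 381 mod 256 = 125; odd-index sum = 548 mod 256 = 36 → 7d 24.
Outer hash (recomputed tag): even-index sum = 302 mod 256 = 46; odd-index sum = 407 mod 256 = 151 → 2e 97.
Recomputed tag = 2e97; claimed = 2e97 → match.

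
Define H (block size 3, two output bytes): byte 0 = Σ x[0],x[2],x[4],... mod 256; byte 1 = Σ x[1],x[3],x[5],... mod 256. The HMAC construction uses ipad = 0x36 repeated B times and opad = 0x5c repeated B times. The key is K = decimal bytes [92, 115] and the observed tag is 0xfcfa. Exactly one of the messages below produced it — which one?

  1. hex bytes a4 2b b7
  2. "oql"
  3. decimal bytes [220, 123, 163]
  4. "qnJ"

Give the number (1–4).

1

Key decimal bytes [92, 115] = 5c 73 is 2 bytes ≤ B = 3; zero-pad to 3 bytes: K' = 5c 73 00.
K' ⊕ ipad = 6a 45 36; K' ⊕ opad = 00 2f 5c.
m1: inner = H(6a 45 36 a4 2b b7) = cb a0; tag = H(00 2f 5c cb a0) = fcfa ← matches
m2: inner = H(6a 45 36 6f 71 6c) = 11 20; tag = H(00 2f 5c 11 20) = 7c40
m3: inner = H(6a 45 36 dc 7b a3) = 1b c4; tag = H(00 2f 5c 1b c4) = 204a
m4: inner = H(6a 45 36 71 6e 4a) = 0e 00; tag = H(00 2f 5c 0e 00) = 5c3d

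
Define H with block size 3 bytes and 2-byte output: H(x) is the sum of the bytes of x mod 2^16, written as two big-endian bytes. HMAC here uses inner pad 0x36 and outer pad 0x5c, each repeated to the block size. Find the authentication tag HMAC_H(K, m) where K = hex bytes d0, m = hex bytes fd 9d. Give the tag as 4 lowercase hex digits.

0232

Key hex bytes d0 is 1 byte ≤ B = 3; zero-pad to 3 bytes: K' = d0 00 00.
K' ⊕ ipad = e6 36 36.  K' ⊕ opad = 8c 5c 5c.
Inner input = (K'⊕ipad) ∥ m = e6 36 36 ∥ fd 9d.
Inner hash: sum = 230+54+54+253+157 = 748 → 02 ec.
Outer input = (K'⊕opad) ∥ inner = 8c 5c 5c ∥ 02 ec.
Outer hash (tag): sum = 140+92+92+2+236 = 562 → 02 32.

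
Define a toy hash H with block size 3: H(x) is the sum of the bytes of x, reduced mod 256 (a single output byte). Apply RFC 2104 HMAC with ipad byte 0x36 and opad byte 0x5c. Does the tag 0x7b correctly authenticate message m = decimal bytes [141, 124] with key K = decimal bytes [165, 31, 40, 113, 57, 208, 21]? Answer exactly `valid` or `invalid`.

invalid

Key decimal bytes [165, 31, 40, 113, 57, 208, 21] = a5 1f 28 71 39 d0 15 is 7 bytes > B = 3, so hash it first: H(key) = 7b, then zero-pad to 3 bytes: K' = 7b 00 00.
K' ⊕ ipad = 4d 36 36; K' ⊕ opad = 27 5c 5c.
Inner hash: sum = 77+54+54+141+124 = 450; mod 256 = 194 → c2.
Outer hash (recomputed tag): sum = 39+92+92+194 = 417; mod 256 = 161 → a1.
Recomputed tag = a1; claimed = 7b → mismatch.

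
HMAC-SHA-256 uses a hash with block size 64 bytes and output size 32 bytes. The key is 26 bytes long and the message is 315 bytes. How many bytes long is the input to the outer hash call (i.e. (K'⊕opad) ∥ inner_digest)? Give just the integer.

Key is 26 ≤ 64 bytes, zero-padded: |K'| = 64.
Outer input = (K'⊕opad) ∥ H(inner) → 64 + 32 = 96 bytes.

96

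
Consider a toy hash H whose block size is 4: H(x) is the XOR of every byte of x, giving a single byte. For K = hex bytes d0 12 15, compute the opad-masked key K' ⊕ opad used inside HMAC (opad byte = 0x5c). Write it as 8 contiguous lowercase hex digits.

Key hex bytes d0 12 15 is 3 bytes ≤ B = 4; zero-pad to 4 bytes: K' = d0 12 15 00.
XOR each byte with 0x5c: d0⊕5c=8c, 12⊕5c=4e, 15⊕5c=49, 00⊕5c=5c.

8c4e495c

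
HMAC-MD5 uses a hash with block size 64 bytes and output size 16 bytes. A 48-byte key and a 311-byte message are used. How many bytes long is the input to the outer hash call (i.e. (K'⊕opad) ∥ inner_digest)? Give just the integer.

Key is 48 ≤ 64 bytes, zero-padded: |K'| = 64.
Outer input = (K'⊕opad) ∥ H(inner) → 64 + 16 = 80 bytes.

80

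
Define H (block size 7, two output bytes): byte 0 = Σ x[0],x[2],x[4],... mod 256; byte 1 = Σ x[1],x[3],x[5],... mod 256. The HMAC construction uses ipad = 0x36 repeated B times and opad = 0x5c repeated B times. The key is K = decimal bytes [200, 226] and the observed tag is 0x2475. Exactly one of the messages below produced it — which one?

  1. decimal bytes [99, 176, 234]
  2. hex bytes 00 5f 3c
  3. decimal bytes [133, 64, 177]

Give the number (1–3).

Key decimal bytes [200, 226] = c8 e2 is 2 bytes ≤ B = 7; zero-pad to 7 bytes: K' = c8 e2 00 00 00 00 00.
K' ⊕ ipad = fe d4 36 36 36 36 36; K' ⊕ opad = 94 be 5c 5c 5c 5c 5c.
m1: inner = H(fe d4 36 36 36 36 36 63 b0 ea) = 50 8d; tag = H(94 be 5c 5c 5c 5c 5c 50 8d) = 35c6
m2: inner = H(fe d4 36 36 36 36 36 00 5f 3c) = ff 7c; tag = H(94 be 5c 5c 5c 5c 5c ff 7c) = 2475 ← matches
m3: inner = H(fe d4 36 36 36 36 36 85 40 b1) = e0 76; tag = H(94 be 5c 5c 5c 5c 5c e0 76) = 1e56

2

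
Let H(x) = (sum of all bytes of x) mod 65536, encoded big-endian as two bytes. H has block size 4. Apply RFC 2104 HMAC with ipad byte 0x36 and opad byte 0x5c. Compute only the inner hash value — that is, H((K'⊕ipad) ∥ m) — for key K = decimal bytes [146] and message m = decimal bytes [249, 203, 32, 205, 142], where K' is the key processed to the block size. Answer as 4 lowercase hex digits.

0485

Key decimal bytes [146] = 92 is 1 byte ≤ B = 4; zero-pad to 4 bytes: K' = 92 00 00 00.
K' ⊕ ipad = a4 36 36 36.
Inner input = a4 36 36 36 ∥ f9 cb 20 cd 8e.
Inner hash: sum = 164+54+54+54+249+203+32+205+142 = 1157 → 04 85.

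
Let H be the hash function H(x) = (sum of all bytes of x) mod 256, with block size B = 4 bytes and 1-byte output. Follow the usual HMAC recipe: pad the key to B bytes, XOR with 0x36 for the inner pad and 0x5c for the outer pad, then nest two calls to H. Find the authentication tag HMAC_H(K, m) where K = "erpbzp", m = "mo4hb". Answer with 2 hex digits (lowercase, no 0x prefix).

04

Key "erpbzp" = 65 72 70 62 7a 70 is 6 bytes > B = 4, so hash it first: H(key) = 93, then zero-pad to 4 bytes: K' = 93 00 00 00.
K' ⊕ ipad = a5 36 36 36.  K' ⊕ opad = cf 5c 5c 5c.
Inner input = (K'⊕ipad) ∥ m = a5 36 36 36 ∥ 6d 6f 34 68 62.
Inner hash: sum = 165+54+54+54+109+111+52+104+98 = 801; mod 256 = 33 → 21.
Outer input = (K'⊕opad) ∥ inner = cf 5c 5c 5c ∥ 21.
Outer hash (tag): sum = 207+92+92+92+33 = 516; mod 256 = 4 → 04.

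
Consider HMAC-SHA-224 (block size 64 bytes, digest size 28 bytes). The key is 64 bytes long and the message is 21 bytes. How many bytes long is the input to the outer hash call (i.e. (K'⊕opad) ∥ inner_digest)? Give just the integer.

92

Key is 64 ≤ 64 bytes, zero-padded: |K'| = 64.
Outer input = (K'⊕opad) ∥ H(inner) → 64 + 28 = 92 bytes.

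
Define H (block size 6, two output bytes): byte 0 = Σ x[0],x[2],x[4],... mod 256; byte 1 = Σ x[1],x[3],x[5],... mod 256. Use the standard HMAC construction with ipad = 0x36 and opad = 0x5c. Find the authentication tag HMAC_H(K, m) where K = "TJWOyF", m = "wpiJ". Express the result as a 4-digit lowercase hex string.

2a62

Key "TJWOyF" = 54 4a 57 4f 79 46 is exactly B = 6 bytes: K' = 54 4a 57 4f 79 46.
K' ⊕ ipad = 62 7c 61 79 4f 70.  K' ⊕ opad = 08 16 0b 13 25 1a.
Inner input = (K'⊕ipad) ∥ m = 62 7c 61 79 4f 70 ∥ 77 70 69 4a.
Inner hash: even-index sum = 498 mod 256 = 242; odd-index sum = 543 mod 256 = 31 → f2 1f.
Outer input = (K'⊕opad) ∥ inner = 08 16 0b 13 25 1a ∥ f2 1f.
Outer hash (tag): even-index sum = 298 mod 256 = 42; odd-index sum = 98 mod 256 = 98 → 2a 62.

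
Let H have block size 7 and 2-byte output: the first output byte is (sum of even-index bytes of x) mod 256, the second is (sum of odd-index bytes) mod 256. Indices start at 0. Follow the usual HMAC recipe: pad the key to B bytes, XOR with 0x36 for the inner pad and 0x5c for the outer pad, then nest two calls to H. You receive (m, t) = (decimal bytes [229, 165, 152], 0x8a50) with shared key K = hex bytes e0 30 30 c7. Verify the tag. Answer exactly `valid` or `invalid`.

valid

Key hex bytes e0 30 30 c7 is 4 bytes ≤ B = 7; zero-pad to 7 bytes: K' = e0 30 30 c7 00 00 00.
K' ⊕ ipad = d6 06 06 f1 36 36 36; K' ⊕ opad = bc 6c 6c 9b 5c 5c 5c.
Inner hash: even-index sum = 493 mod 256 = 237; odd-index sum = 682 mod 256 = 170 → ed aa.
Outer hash (recomputed tag): even-index sum = 650 mod 256 = 138; odd-index sum = 592 mod 256 = 80 → 8a 50.
Recomputed tag = 8a50; claimed = 8a50 → match.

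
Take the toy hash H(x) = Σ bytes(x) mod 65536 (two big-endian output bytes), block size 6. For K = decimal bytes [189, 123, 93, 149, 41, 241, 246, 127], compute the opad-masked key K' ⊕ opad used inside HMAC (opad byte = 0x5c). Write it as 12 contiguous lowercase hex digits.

58e55c5c5c5c

Key decimal bytes [189, 123, 93, 149, 41, 241, 246, 127] = bd 7b 5d 95 29 f1 f6 7f is 8 bytes > B = 6, so hash it first: H(key) = 04 b9, then zero-pad to 6 bytes: K' = 04 b9 00 00 00 00.
XOR each byte with 0x5c: 04⊕5c=58, b9⊕5c=e5, 00⊕5c=5c, 00⊕5c=5c, 00⊕5c=5c, 00⊕5c=5c.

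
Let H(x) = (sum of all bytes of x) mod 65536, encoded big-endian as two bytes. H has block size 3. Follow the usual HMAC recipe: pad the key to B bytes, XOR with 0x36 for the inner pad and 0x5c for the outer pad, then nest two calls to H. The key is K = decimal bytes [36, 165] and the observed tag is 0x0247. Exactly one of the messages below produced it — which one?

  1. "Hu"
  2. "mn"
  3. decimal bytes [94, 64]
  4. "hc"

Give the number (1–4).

3

Key decimal bytes [36, 165] = 24 a5 is 2 bytes ≤ B = 3; zero-pad to 3 bytes: K' = 24 a5 00.
K' ⊕ ipad = 12 93 36; K' ⊕ opad = 78 f9 5c.
m1: inner = H(12 93 36 48 75) = 01 98; tag = H(78 f9 5c 01 98) = 0266
m2: inner = H(12 93 36 6d 6e) = 01 b6; tag = H(78 f9 5c 01 b6) = 0284
m3: inner = H(12 93 36 5e 40) = 01 79; tag = H(78 f9 5c 01 79) = 0247 ← matches
m4: inner = H(12 93 36 68 63) = 01 a6; tag = H(78 f9 5c 01 a6) = 0274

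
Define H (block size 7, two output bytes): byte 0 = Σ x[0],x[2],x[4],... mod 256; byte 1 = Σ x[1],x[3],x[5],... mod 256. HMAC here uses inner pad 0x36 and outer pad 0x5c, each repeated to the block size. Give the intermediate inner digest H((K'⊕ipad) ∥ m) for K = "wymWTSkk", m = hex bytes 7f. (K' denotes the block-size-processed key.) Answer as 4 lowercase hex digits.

Key "wymWTSkk" = 77 79 6d 57 54 53 6b 6b is 8 bytes > B = 7, so hash it first: H(key) = a3 8e, then zero-pad to 7 bytes: K' = a3 8e 00 00 00 00 00.
K' ⊕ ipad = 95 b8 36 36 36 36 36.
Inner input = 95 b8 36 36 36 36 36 ∥ 7f.
Inner hash: even-index sum = 311 mod 256 = 55; odd-index sum = 419 mod 256 = 163 → 37 a3.

37a3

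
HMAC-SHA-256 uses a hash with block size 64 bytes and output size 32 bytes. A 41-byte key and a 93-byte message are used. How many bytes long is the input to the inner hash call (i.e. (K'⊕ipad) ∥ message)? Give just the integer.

Key is 41 ≤ 64 bytes, zero-padded: |K'| = 64.
Inner input = (K'⊕ipad) ∥ m → 64 + 93 = 157 bytes.

157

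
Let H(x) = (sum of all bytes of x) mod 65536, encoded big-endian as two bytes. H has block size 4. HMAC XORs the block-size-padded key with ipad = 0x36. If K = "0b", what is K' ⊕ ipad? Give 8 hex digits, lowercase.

Key "0b" = 30 62 is 2 bytes ≤ B = 4; zero-pad to 4 bytes: K' = 30 62 00 00.
XOR each byte with 0x36: 30⊕36=06, 62⊕36=54, 00⊕36=36, 00⊕36=36.

06543636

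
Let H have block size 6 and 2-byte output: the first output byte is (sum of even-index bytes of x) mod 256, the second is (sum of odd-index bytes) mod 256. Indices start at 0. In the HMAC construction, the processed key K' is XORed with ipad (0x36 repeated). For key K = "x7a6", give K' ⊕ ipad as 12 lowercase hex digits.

4e0157003636

Key "x7a6" = 78 37 61 36 is 4 bytes ≤ B = 6; zero-pad to 6 bytes: K' = 78 37 61 36 00 00.
XOR each byte with 0x36: 78⊕36=4e, 37⊕36=01, 61⊕36=57, 36⊕36=00, 00⊕36=36, 00⊕36=36.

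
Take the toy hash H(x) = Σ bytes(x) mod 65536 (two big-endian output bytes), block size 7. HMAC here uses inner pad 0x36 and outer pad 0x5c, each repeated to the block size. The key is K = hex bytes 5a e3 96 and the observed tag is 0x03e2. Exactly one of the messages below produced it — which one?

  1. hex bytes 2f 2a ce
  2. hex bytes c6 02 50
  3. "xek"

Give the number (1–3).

Key hex bytes 5a e3 96 is 3 bytes ≤ B = 7; zero-pad to 7 bytes: K' = 5a e3 96 00 00 00 00.
K' ⊕ ipad = 6c d5 a0 36 36 36 36; K' ⊕ opad = 06 bf ca 5c 5c 5c 5c.
m1: inner = H(6c d5 a0 36 36 36 36 2f 2a ce) = 03 e0; tag = H(06 bf ca 5c 5c 5c 5c 03 e0) = 03e2 ← matches
m2: inner = H(6c d5 a0 36 36 36 36 c6 02 50) = 03 d1; tag = H(06 bf ca 5c 5c 5c 5c 03 d1) = 03d3
m3: inner = H(6c d5 a0 36 36 36 36 78 65 6b) = 04 01; tag = H(06 bf ca 5c 5c 5c 5c 04 01) = 0304

1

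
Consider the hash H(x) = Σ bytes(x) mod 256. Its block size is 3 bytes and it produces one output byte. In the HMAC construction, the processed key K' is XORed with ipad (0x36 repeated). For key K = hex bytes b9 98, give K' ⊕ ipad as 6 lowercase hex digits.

Key hex bytes b9 98 is 2 bytes ≤ B = 3; zero-pad to 3 bytes: K' = b9 98 00.
XOR each byte with 0x36: b9⊕36=8f, 98⊕36=ae, 00⊕36=36.

8fae36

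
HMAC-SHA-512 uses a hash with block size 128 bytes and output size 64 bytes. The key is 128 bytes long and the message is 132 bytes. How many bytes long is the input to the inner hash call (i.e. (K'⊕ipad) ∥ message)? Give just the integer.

Key is 128 ≤ 128 bytes, zero-padded: |K'| = 128.
Inner input = (K'⊕ipad) ∥ m → 128 + 132 = 260 bytes.

260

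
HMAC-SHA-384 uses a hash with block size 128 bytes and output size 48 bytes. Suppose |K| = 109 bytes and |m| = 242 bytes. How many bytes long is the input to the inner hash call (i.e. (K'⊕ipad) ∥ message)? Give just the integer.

370

Key is 109 ≤ 128 bytes, zero-padded: |K'| = 128.
Inner input = (K'⊕ipad) ∥ m → 128 + 242 = 370 bytes.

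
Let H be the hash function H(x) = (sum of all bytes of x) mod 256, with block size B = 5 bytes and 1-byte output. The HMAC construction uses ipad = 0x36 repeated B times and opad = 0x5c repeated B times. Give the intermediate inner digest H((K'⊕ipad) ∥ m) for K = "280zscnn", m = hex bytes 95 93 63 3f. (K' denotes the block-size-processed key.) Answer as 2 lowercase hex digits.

92

Key "280zscnn" = 32 38 30 7a 73 63 6e 6e is 8 bytes > B = 5, so hash it first: H(key) = c6, then zero-pad to 5 bytes: K' = c6 00 00 00 00.
K' ⊕ ipad = f0 36 36 36 36.
Inner input = f0 36 36 36 36 ∥ 95 93 63 3f.
Inner hash: sum = 240+54+54+54+54+149+147+99+63 = 914; mod 256 = 146 → 92.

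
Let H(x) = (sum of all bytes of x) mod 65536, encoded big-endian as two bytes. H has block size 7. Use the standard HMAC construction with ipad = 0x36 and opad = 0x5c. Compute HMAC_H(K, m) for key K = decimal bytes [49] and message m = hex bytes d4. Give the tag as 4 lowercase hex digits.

Key decimal bytes [49] = 31 is 1 byte ≤ B = 7; zero-pad to 7 bytes: K' = 31 00 00 00 00 00 00.
K' ⊕ ipad = 07 36 36 36 36 36 36.  K' ⊕ opad = 6d 5c 5c 5c 5c 5c 5c.
Inner input = (K'⊕ipad) ∥ m = 07 36 36 36 36 36 36 ∥ d4.
Inner hash: sum = 7+54+54+54+54+54+54+212 = 543 → 02 1f.
Outer input = (K'⊕opad) ∥ inner = 6d 5c 5c 5c 5c 5c 5c ∥ 02 1f.
Outer hash (tag): sum = 109+92+92+92+92+92+92+2+31 = 694 → 02 b6.

02b6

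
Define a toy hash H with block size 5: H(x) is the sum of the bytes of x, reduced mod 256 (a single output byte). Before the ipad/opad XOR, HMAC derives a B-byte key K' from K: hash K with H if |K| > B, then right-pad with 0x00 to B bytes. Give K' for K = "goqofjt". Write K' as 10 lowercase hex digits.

fa00000000

|K| = 7 > B = 5, so first hash the key.
H(K): sum = 103+111+113+111+102+106+116 = 762; mod 256 = 250 → fa.
Zero-pad H(K) = fa to 5 bytes: K' = fa 00 00 00 00.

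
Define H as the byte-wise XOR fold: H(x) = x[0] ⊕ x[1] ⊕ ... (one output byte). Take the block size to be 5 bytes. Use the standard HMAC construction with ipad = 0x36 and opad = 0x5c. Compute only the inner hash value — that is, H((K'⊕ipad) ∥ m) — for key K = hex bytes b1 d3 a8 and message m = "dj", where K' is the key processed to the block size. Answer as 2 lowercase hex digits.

f2

Key hex bytes b1 d3 a8 is 3 bytes ≤ B = 5; zero-pad to 5 bytes: K' = b1 d3 a8 00 00.
K' ⊕ ipad = 87 e5 9e 36 36.
Inner input = 87 e5 9e 36 36 ∥ 64 6a.
Inner hash: XOR 87⊕e5⊕9e⊕36⊕36⊕64⊕6a = f2.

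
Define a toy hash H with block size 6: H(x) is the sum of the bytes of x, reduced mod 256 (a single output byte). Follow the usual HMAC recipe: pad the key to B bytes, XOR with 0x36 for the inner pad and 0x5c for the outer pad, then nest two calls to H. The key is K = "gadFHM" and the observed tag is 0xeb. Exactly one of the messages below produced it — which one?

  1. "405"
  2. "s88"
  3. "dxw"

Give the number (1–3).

1

Key "gadFHM" = 67 61 64 46 48 4d is exactly B = 6 bytes: K' = 67 61 64 46 48 4d.
K' ⊕ ipad = 51 57 52 70 7e 7b; K' ⊕ opad = 3b 3d 38 1a 14 11.
m1: inner = H(51 57 52 70 7e 7b 34 30 35) = fc; tag = H(3b 3d 38 1a 14 11 fc) = eb ← matches
m2: inner = H(51 57 52 70 7e 7b 73 38 38) = 46; tag = H(3b 3d 38 1a 14 11 46) = 35
m3: inner = H(51 57 52 70 7e 7b 64 78 77) = b6; tag = H(3b 3d 38 1a 14 11 b6) = a5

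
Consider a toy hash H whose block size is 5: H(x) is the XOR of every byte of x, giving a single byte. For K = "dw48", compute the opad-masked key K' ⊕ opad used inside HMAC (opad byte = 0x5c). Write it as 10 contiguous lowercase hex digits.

382b68645c

Key "dw48" = 64 77 34 38 is 4 bytes ≤ B = 5; zero-pad to 5 bytes: K' = 64 77 34 38 00.
XOR each byte with 0x5c: 64⊕5c=38, 77⊕5c=2b, 34⊕5c=68, 38⊕5c=64, 00⊕5c=5c.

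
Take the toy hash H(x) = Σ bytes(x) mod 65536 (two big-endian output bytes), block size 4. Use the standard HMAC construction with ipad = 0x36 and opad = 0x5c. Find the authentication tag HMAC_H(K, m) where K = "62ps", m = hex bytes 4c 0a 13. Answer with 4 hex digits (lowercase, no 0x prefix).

022b

Key "62ps" = 36 32 70 73 is exactly B = 4 bytes: K' = 36 32 70 73.
K' ⊕ ipad = 00 04 46 45.  K' ⊕ opad = 6a 6e 2c 2f.
Inner input = (K'⊕ipad) ∥ m = 00 04 46 45 ∥ 4c 0a 13.
Inner hash: sum = 0+4+70+69+76+10+19 = 248 → 00 f8.
Outer input = (K'⊕opad) ∥ inner = 6a 6e 2c 2f ∥ 00 f8.
Outer hash (tag): sum = 106+110+44+47+0+248 = 555 → 02 2b.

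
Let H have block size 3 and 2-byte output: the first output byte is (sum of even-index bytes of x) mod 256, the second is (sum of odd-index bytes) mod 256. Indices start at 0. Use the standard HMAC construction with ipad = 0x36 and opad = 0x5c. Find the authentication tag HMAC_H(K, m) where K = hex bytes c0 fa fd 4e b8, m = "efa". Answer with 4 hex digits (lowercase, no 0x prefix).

Key hex bytes c0 fa fd 4e b8 is 5 bytes > B = 3, so hash it first: H(key) = 75 48, then zero-pad to 3 bytes: K' = 75 48 00.
K' ⊕ ipad = 43 7e 36.  K' ⊕ opad = 29 14 5c.
Inner input = (K'⊕ipad) ∥ m = 43 7e 36 ∥ 65 66 61.
Inner hash: even-index sum = 223 mod 256 = 223; odd-index sum = 324 mod 256 = 68 → df 44.
Outer input = (K'⊕opad) ∥ inner = 29 14 5c ∥ df 44.
Outer hash (tag): even-index sum = 201 mod 256 = 201; odd-index sum = 243 mod 256 = 243 → c9 f3.

c9f3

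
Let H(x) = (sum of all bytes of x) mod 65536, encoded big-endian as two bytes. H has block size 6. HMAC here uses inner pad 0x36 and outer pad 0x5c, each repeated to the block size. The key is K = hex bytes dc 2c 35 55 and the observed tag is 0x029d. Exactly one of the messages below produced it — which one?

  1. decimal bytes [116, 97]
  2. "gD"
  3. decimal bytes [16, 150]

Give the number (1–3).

Key hex bytes dc 2c 35 55 is 4 bytes ≤ B = 6; zero-pad to 6 bytes: K' = dc 2c 35 55 00 00.
K' ⊕ ipad = ea 1a 03 63 36 36; K' ⊕ opad = 80 70 69 09 5c 5c.
m1: inner = H(ea 1a 03 63 36 36 74 61) = 02 ab; tag = H(80 70 69 09 5c 5c 02 ab) = 02c7
m2: inner = H(ea 1a 03 63 36 36 67 44) = 02 81; tag = H(80 70 69 09 5c 5c 02 81) = 029d ← matches
m3: inner = H(ea 1a 03 63 36 36 10 96) = 02 7c; tag = H(80 70 69 09 5c 5c 02 7c) = 0298

2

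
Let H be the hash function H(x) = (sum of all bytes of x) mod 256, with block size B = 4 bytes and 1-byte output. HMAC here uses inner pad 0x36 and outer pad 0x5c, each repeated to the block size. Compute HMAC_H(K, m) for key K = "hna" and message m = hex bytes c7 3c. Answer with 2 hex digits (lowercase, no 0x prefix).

Key "hna" = 68 6e 61 is 3 bytes ≤ B = 4; zero-pad to 4 bytes: K' = 68 6e 61 00.
K' ⊕ ipad = 5e 58 57 36.  K' ⊕ opad = 34 32 3d 5c.
Inner input = (K'⊕ipad) ∥ m = 5e 58 57 36 ∥ c7 3c.
Inner hash: sum = 94+88+87+54+199+60 = 582; mod 256 = 70 → 46.
Outer input = (K'⊕opad) ∥ inner = 34 32 3d 5c ∥ 46.
Outer hash (tag): sum = 52+50+61+92+70 = 325; mod 256 = 69 → 45.

45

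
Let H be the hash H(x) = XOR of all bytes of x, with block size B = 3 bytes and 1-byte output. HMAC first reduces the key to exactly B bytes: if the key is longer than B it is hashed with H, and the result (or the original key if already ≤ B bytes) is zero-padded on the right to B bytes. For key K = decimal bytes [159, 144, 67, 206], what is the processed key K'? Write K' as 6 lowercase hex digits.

|K| = 4 > B = 3, so first hash the key.
H(K): XOR 9f⊕90⊕43⊕ce = 82.
Zero-pad H(K) = 82 to 3 bytes: K' = 82 00 00.

820000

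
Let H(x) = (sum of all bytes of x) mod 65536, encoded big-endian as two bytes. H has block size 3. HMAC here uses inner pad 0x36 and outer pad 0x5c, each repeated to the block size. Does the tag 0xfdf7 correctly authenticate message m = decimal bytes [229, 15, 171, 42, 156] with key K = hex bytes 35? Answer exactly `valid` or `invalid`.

Key hex bytes 35 is 1 byte ≤ B = 3; zero-pad to 3 bytes: K' = 35 00 00.
K' ⊕ ipad = 03 36 36; K' ⊕ opad = 69 5c 5c.
Inner hash: sum = 3+54+54+229+15+171+42+156 = 724 → 02 d4.
Outer hash (recomputed tag): sum = 105+92+92+2+212 = 503 → 01 f7.
Recomputed tag = 01f7; claimed = fdf7 → mismatch.

invalid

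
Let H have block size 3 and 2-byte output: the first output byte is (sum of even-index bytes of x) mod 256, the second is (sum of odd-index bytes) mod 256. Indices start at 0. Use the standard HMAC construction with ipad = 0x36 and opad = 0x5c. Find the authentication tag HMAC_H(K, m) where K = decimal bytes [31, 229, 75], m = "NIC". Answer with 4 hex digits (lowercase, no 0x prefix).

Key decimal bytes [31, 229, 75] = 1f e5 4b is exactly B = 3 bytes: K' = 1f e5 4b.
K' ⊕ ipad = 29 d3 7d.  K' ⊕ opad = 43 b9 17.
Inner input = (K'⊕ipad) ∥ m = 29 d3 7d ∥ 4e 49 43.
Inner hash: even-index sum = 239 mod 256 = 239; odd-index sum = 356 mod 256 = 100 → ef 64.
Outer input = (K'⊕opad) ∥ inner = 43 b9 17 ∥ ef 64.
Outer hash (tag): even-index sum = 190 mod 256 = 190; odd-index sum = 424 mod 256 = 168 → be a8.

bea8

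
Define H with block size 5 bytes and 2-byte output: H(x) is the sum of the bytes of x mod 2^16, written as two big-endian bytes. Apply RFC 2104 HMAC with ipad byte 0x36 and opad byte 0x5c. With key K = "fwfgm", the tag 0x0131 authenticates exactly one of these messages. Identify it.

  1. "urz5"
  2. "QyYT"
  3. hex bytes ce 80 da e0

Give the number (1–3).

1

Key "fwfgm" = 66 77 66 67 6d is exactly B = 5 bytes: K' = 66 77 66 67 6d.
K' ⊕ ipad = 50 41 50 51 5b; K' ⊕ opad = 3a 2b 3a 3b 31.
m1: inner = H(50 41 50 51 5b 75 72 7a 35) = 03 23; tag = H(3a 2b 3a 3b 31 03 23) = 0131 ← matches
m2: inner = H(50 41 50 51 5b 51 79 59 54) = 03 04; tag = H(3a 2b 3a 3b 31 03 04) = 0112
m3: inner = H(50 41 50 51 5b ce 80 da e0) = 04 95; tag = H(3a 2b 3a 3b 31 04 95) = 01a4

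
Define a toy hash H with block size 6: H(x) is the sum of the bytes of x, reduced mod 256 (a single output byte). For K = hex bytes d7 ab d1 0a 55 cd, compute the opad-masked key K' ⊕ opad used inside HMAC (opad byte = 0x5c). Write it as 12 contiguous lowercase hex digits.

Key hex bytes d7 ab d1 0a 55 cd is exactly B = 6 bytes: K' = d7 ab d1 0a 55 cd.
XOR each byte with 0x5c: d7⊕5c=8b, ab⊕5c=f7, d1⊕5c=8d, 0a⊕5c=56, 55⊕5c=09, cd⊕5c=91.

8bf78d560991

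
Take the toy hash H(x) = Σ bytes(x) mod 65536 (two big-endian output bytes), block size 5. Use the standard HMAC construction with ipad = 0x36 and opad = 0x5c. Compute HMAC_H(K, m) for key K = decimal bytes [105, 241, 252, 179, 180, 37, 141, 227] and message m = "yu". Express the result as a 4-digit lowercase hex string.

Key decimal bytes [105, 241, 252, 179, 180, 37, 141, 227] = 69 f1 fc b3 b4 25 8d e3 is 8 bytes > B = 5, so hash it first: H(key) = 05 52, then zero-pad to 5 bytes: K' = 05 52 00 00 00.
K' ⊕ ipad = 33 64 36 36 36.  K' ⊕ opad = 59 0e 5c 5c 5c.
Inner input = (K'⊕ipad) ∥ m = 33 64 36 36 36 ∥ 79 75.
Inner hash: sum = 51+100+54+54+54+121+117 = 551 → 02 27.
Outer input = (K'⊕opad) ∥ inner = 59 0e 5c 5c 5c ∥ 02 27.
Outer hash (tag): sum = 89+14+92+92+92+2+39 = 420 → 01 a4.

01a4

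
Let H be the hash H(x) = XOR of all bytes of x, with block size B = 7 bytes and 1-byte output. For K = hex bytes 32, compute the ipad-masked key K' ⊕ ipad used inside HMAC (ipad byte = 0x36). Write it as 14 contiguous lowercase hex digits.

Key hex bytes 32 is 1 byte ≤ B = 7; zero-pad to 7 bytes: K' = 32 00 00 00 00 00 00.
XOR each byte with 0x36: 32⊕36=04, 00⊕36=36, 00⊕36=36, 00⊕36=36, 00⊕36=36, 00⊕36=36, 00⊕36=36.

04363636363636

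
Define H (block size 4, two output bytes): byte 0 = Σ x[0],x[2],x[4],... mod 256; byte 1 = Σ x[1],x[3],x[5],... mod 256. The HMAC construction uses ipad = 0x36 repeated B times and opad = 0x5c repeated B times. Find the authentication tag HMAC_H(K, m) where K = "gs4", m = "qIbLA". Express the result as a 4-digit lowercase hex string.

Key "gs4" = 67 73 34 is 3 bytes ≤ B = 4; zero-pad to 4 bytes: K' = 67 73 34 00.
K' ⊕ ipad = 51 45 02 36.  K' ⊕ opad = 3b 2f 68 5c.
Inner input = (K'⊕ipad) ∥ m = 51 45 02 36 ∥ 71 49 62 4c 41.
Inner hash: even-index sum = 359 mod 256 = 103; odd-index sum = 272 mod 256 = 16 → 67 10.
Outer input = (K'⊕opad) ∥ inner = 3b 2f 68 5c ∥ 67 10.
Outer hash (tag): even-index sum = 266 mod 256 = 10; odd-index sum = 155 mod 256 = 155 → 0a 9b.

0a9b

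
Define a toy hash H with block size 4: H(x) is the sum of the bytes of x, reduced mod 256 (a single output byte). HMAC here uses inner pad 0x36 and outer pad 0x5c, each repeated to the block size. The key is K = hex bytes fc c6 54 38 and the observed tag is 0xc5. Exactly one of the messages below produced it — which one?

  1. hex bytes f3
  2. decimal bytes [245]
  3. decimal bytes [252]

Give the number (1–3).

Key hex bytes fc c6 54 38 is exactly B = 4 bytes: K' = fc c6 54 38.
K' ⊕ ipad = ca f0 62 0e; K' ⊕ opad = a0 9a 08 64.
m1: inner = H(ca f0 62 0e f3) = 1d; tag = H(a0 9a 08 64 1d) = c3
m2: inner = H(ca f0 62 0e f5) = 1f; tag = H(a0 9a 08 64 1f) = c5 ← matches
m3: inner = H(ca f0 62 0e fc) = 26; tag = H(a0 9a 08 64 26) = cc

2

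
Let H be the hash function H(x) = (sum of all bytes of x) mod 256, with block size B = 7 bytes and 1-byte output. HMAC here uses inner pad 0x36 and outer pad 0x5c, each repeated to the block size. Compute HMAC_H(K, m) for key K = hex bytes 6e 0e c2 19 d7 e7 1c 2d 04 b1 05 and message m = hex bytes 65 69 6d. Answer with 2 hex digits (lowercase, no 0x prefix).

Key hex bytes 6e 0e c2 19 d7 e7 1c 2d 04 b1 05 is 11 bytes > B = 7, so hash it first: H(key) = 18, then zero-pad to 7 bytes: K' = 18 00 00 00 00 00 00.
K' ⊕ ipad = 2e 36 36 36 36 36 36.  K' ⊕ opad = 44 5c 5c 5c 5c 5c 5c.
Inner input = (K'⊕ipad) ∥ m = 2e 36 36 36 36 36 36 ∥ 65 69 6d.
Inner hash: sum = 46+54+54+54+54+54+54+101+105+109 = 685; mod 256 = 173 → ad.
Outer input = (K'⊕opad) ∥ inner = 44 5c 5c 5c 5c 5c 5c ∥ ad.
Outer hash (tag): sum = 68+92+92+92+92+92+92+173 = 793; mod 256 = 25 → 19.

19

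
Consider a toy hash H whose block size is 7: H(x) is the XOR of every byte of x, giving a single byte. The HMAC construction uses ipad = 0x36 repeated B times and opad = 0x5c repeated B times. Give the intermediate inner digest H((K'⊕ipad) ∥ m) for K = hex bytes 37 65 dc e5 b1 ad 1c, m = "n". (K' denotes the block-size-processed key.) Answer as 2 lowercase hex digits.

Key hex bytes 37 65 dc e5 b1 ad 1c is exactly B = 7 bytes: K' = 37 65 dc e5 b1 ad 1c.
K' ⊕ ipad = 01 53 ea d3 87 9b 2a.
Inner input = 01 53 ea d3 87 9b 2a ∥ 6e.
Inner hash: XOR 01⊕53⊕ea⊕d3⊕87⊕9b⊕2a⊕6e = 33.

33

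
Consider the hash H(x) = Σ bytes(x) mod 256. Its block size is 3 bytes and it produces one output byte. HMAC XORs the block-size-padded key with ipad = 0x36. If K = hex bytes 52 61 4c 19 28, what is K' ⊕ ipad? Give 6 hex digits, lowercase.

Key hex bytes 52 61 4c 19 28 is 5 bytes > B = 3, so hash it first: H(key) = 40, then zero-pad to 3 bytes: K' = 40 00 00.
XOR each byte with 0x36: 40⊕36=76, 00⊕36=36, 00⊕36=36.

763636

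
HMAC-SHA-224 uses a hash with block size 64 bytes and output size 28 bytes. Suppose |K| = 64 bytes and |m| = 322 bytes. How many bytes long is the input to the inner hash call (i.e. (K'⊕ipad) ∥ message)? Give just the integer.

Key is 64 ≤ 64 bytes, zero-padded: |K'| = 64.
Inner input = (K'⊕ipad) ∥ m → 64 + 322 = 386 bytes.

386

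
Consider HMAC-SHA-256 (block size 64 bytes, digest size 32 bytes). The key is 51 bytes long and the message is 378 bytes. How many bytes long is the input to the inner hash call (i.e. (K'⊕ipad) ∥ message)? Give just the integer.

Key is 51 ≤ 64 bytes, zero-padded: |K'| = 64.
Inner input = (K'⊕ipad) ∥ m → 64 + 378 = 442 bytes.

442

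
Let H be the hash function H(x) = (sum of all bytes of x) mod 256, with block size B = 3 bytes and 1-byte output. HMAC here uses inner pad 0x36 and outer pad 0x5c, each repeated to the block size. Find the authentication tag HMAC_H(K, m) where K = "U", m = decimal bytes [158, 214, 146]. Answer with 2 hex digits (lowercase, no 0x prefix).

Key "U" = 55 is 1 byte ≤ B = 3; zero-pad to 3 bytes: K' = 55 00 00.
K' ⊕ ipad = 63 36 36.  K' ⊕ opad = 09 5c 5c.
Inner input = (K'⊕ipad) ∥ m = 63 36 36 ∥ 9e d6 92.
Inner hash: sum = 99+54+54+158+214+146 = 725; mod 256 = 213 → d5.
Outer input = (K'⊕opad) ∥ inner = 09 5c 5c ∥ d5.
Outer hash (tag): sum = 9+92+92+213 = 406; mod 256 = 150 → 96.

96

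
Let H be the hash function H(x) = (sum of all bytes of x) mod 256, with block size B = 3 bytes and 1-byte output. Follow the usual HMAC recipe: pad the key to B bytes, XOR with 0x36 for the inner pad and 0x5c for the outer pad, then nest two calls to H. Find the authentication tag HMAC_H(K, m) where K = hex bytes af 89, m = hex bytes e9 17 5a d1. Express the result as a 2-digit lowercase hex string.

Key hex bytes af 89 is 2 bytes ≤ B = 3; zero-pad to 3 bytes: K' = af 89 00.
K' ⊕ ipad = 99 bf 36.  K' ⊕ opad = f3 d5 5c.
Inner input = (K'⊕ipad) ∥ m = 99 bf 36 ∥ e9 17 5a d1.
Inner hash: sum = 153+191+54+233+23+90+209 = 953; mod 256 = 185 → b9.
Outer input = (K'⊕opad) ∥ inner = f3 d5 5c ∥ b9.
Outer hash (tag): sum = 243+213+92+185 = 733; mod 256 = 221 → dd.

dd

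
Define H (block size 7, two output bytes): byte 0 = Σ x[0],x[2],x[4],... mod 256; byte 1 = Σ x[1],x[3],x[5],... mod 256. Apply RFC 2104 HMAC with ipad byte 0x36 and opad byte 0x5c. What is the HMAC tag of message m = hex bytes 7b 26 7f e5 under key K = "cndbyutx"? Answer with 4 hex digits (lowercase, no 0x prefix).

Key "cndbyutx" = 63 6e 64 62 79 75 74 78 is 8 bytes > B = 7, so hash it first: H(key) = b4 bd, then zero-pad to 7 bytes: K' = b4 bd 00 00 00 00 00.
K' ⊕ ipad = 82 8b 36 36 36 36 36.  K' ⊕ opad = e8 e1 5c 5c 5c 5c 5c.
Inner input = (K'⊕ipad) ∥ m = 82 8b 36 36 36 36 36 ∥ 7b 26 7f e5.
Inner hash: even-index sum = 559 mod 256 = 47; odd-index sum = 497 mod 256 = 241 → 2f f1.
Outer input = (K'⊕opad) ∥ inner = e8 e1 5c 5c 5c 5c 5c ∥ 2f f1.
Outer hash (tag): even-index sum = 749 mod 256 = 237; odd-index sum = 456 mod 256 = 200 → ed c8.

edc8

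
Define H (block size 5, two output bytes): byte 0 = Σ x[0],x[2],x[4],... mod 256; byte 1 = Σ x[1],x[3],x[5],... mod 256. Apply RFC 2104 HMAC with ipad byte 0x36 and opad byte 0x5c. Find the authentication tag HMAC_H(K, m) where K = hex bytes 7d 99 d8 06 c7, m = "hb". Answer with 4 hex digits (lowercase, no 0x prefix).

Key hex bytes 7d 99 d8 06 c7 is exactly B = 5 bytes: K' = 7d 99 d8 06 c7.
K' ⊕ ipad = 4b af ee 30 f1.  K' ⊕ opad = 21 c5 84 5a 9b.
Inner input = (K'⊕ipad) ∥ m = 4b af ee 30 f1 ∥ 68 62.
Inner hash: even-index sum = 652 mod 256 = 140; odd-index sum = 327 mod 256 = 71 → 8c 47.
Outer input = (K'⊕opad) ∥ inner = 21 c5 84 5a 9b ∥ 8c 47.
Outer hash (tag): even-index sum = 391 mod 256 = 135; odd-index sum = 427 mod 256 = 171 → 87 ab.

87ab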